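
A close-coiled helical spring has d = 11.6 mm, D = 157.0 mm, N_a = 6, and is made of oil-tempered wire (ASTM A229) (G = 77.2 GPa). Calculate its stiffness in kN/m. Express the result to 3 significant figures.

7.53 kN/m

k = Gd⁴/(8D³N_a) = (77.2×10³ × 11.6⁴) / (8 × 157.0³ × 6)
  = 1.39781e+09 / 1.85755e+08 = 7.525 N/mm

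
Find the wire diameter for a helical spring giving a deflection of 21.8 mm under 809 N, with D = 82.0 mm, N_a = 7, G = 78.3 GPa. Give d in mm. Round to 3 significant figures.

11.0 mm

Required rate k = F/δ = 809/21.8 = 37.11 N/mm
d = (8D³N_a·k / G)^(1/4) = (8·82.0³·7·37.11 / (78.3×10³))^0.25
  = (14634)^0.25 = 10.9987 mm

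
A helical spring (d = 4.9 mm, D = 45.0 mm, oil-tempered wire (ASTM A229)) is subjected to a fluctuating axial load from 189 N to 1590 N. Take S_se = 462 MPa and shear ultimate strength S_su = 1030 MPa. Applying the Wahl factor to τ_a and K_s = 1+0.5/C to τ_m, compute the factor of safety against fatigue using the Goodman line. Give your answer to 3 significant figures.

C = D/d = 45.0/4.9 = 9.1837; K_W = (4C−1)/(4C−4)+0.615/C = 1.1586; K_s = 1+0.5/C = 1.0544
F_a = (F_max−F_min)/2 = 700.5 N; F_m = (F_max+F_min)/2 = 889.5 N
τ_a = K_W·8F_aD/(πd³) = 1.1586 × 682.3 = 790.52 MPa
τ_m = K_s·8F_mD/(πd³) = 1.0544 × 866.38 = 913.55 MPa
Goodman: 1/n_f = τ_a/S_se + τ_m/S_su = 790.52/462 + 913.55/1030 = 1.71107 + 0.88695 = 2.598
n_f = 1/2.598 = 0.3849

0.385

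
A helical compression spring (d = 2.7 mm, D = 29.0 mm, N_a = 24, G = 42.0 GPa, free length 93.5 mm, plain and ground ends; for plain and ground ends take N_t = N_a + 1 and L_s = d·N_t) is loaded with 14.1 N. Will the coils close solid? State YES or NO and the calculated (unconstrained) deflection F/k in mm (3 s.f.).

k = Gd⁴/(8D³N_a) = (42.0×10³)(2.7⁴)/(8·29.0³·24) = 0.47666 N/mm
N_t = 25; L_s = 2.7·25 = 67.5 mm; δ_solid = L₀ − L_s = 93.5 − 67.5 = 26 mm
δ = F/k = 14.1/0.47666 = 29.581 mm
δ ≥ δ_solid → spring goes solid

YES, δ = 29.6 mm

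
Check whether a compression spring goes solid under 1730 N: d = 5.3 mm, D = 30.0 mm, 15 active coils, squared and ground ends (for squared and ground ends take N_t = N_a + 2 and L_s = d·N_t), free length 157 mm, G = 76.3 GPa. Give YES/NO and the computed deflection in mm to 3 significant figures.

k = Gd⁴/(8D³N_a) = (76.3×10³)(5.3⁴)/(8·30.0³·15) = 18.582 N/mm
N_t = 17; L_s = 5.3·17 = 90.1 mm; δ_solid = L₀ − L_s = 157 − 90.1 = 66.9 mm
δ = F/k = 1730/18.582 = 93.103 mm
δ ≥ δ_solid → spring goes solid

YES, δ = 93.1 mm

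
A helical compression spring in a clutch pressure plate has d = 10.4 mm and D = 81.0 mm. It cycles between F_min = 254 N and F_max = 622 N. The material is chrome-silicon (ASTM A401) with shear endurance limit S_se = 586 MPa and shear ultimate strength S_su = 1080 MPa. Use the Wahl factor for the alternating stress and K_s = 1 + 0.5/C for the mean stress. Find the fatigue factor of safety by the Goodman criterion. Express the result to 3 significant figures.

6.77

C = D/d = 81.0/10.4 = 7.7885; K_W = (4C−1)/(4C−4)+0.615/C = 1.1894; K_s = 1+0.5/C = 1.0642
F_a = (F_max−F_min)/2 = 184 N; F_m = (F_max+F_min)/2 = 438 N
τ_a = K_W·8F_aD/(πd³) = 1.1894 × 33.74 = 40.132 MPa
τ_m = K_s·8F_mD/(πd³) = 1.0642 × 80.315 = 85.472 MPa
Goodman: 1/n_f = τ_a/S_se + τ_m/S_su = 40.132/586 + 85.472/1080 = 0.06848 + 0.07914 = 0.14762
n_f = 1/0.14762 = 6.774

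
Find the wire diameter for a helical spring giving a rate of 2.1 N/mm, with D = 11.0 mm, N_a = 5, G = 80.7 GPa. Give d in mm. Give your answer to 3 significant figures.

d = (8D³N_a·k / G)^(1/4) = (8·11.0³·5·2.1 / (80.7×10³))^0.25
  = (1.3854)^0.25 = 1.0849 mm

1.08 mm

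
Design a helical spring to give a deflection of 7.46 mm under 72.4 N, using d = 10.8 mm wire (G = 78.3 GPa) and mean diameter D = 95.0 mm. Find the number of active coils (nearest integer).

Required rate k = F/δ = 72.4/7.46 = 9.7051 N/mm
N_a = Gd⁴/(8D³k) = (78.3×10³ × 10.8⁴)/(8 × 95.0³ × 9.7051)
    = 1.06526e+09 / 6.65672e+07 = 16 → 16 coils

16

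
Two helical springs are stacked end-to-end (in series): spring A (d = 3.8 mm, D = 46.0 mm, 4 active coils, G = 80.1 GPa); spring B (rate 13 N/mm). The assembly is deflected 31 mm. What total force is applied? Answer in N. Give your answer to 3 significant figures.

k_A = Gd⁴/(8D³N_a) = (80.1×10³)(3.8⁴)/(8·46.0³·4) = 5.3622 N/mm
Series: 1/k_eq = 1/5.3622 + 1/13 = 0.26341; k_eq = 3.7963 N/mm
F = k_eq·δ = 3.7963·31 = 117.69 N

118 N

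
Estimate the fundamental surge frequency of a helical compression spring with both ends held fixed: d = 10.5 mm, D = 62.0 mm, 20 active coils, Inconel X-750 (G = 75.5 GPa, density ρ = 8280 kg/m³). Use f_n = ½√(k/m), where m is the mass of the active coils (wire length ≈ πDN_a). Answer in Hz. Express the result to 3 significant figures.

k = Gd⁴/(8D³N_a) = (75.5×10³)(10.5⁴)/(8·62.0³·20) = 24.066 N/mm = 24066 N/m
Wire length L = πDN_a = π·62.0·20 = 3895.6 mm
m = ρ·(πd²/4)·L = 8280 × 86.59×10⁻⁶ m² × 3.8956 m = 2.793 kg
f_n = ½√(k/m) = 0.5·√(24066/2.793) = 0.5·√(8616.7) = 46.413 Hz

46.4 Hz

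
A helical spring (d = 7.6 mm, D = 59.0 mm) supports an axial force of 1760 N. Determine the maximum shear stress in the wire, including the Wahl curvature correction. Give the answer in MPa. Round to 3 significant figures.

717 MPa

Spring index C = D/d = 59.0/7.6 = 7.7632
K_W = (4C−1)/(4C−4) + 0.615/C = 30.053/27.053 + 0.0792 = 1.1901
τ₀ = 8FD/(πd³) = 8·1760·59.0/(π·7.6³) = 830720/1379.1 = 602.37 MPa
τ_max = K·τ₀ = 1.1901 × 602.37 = 716.89 MPa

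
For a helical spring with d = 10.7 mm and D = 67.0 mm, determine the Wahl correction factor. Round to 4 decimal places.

1.2408

C = D/d = 67.0/10.7 = 6.2617
K_W = (4C−1)/(4C−4) + 0.615/C = 24.047/21.047 + 0.0982 = 1.2408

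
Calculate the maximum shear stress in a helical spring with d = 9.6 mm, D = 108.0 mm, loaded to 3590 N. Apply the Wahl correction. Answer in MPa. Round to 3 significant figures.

Spring index C = D/d = 108.0/9.6 = 11.2500
K_W = (4C−1)/(4C−4) + 0.615/C = 44.000/41.000 + 0.0547 = 1.1278
τ₀ = 8FD/(πd³) = 8·3590·108.0/(π·9.6³) = 3.10176e+06/2779.5 = 1115.9 MPa
τ_max = K·τ₀ = 1.1278 × 1115.9 = 1258.6 MPa

1260 MPa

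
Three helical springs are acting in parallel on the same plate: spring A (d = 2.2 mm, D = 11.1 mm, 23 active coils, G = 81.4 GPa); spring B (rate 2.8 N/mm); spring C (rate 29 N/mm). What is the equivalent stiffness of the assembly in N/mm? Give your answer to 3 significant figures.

k_A = Gd⁴/(8D³N_a) = (81.4×10³)(2.2⁴)/(8·11.1³·23) = 7.5775 N/mm
Parallel: k_eq = 7.5775 + 2.8 + 29 = 39.378 N/mm

39.4 N/mm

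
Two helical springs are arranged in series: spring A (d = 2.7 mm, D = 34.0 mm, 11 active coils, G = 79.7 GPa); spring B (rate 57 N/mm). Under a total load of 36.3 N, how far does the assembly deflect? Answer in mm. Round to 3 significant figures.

30.3 mm

k_A = Gd⁴/(8D³N_a) = (79.7×10³)(2.7⁴)/(8·34.0³·11) = 1.2246 N/mm
Series: 1/k_eq = 1/1.2246 + 1/57 = 0.83414; k_eq = 1.1988 N/mm
δ = F/k_eq = 36.3/1.1988 = 30.279 mm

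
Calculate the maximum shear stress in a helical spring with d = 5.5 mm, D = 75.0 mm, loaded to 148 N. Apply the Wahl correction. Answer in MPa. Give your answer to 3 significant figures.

Spring index C = D/d = 75.0/5.5 = 13.6364
K_W = (4C−1)/(4C−4) + 0.615/C = 53.545/50.545 + 0.0451 = 1.1045
τ₀ = 8FD/(πd³) = 8·148·75.0/(π·5.5³) = 88800/522.68 = 169.89 MPa
τ_max = K·τ₀ = 1.1045 × 169.89 = 187.64 MPa

188 MPa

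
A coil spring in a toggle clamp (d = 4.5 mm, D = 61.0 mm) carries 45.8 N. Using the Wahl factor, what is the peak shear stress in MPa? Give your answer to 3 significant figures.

Spring index C = D/d = 61.0/4.5 = 13.5556
K_W = (4C−1)/(4C−4) + 0.615/C = 53.222/50.222 + 0.0454 = 1.1051
τ₀ = 8FD/(πd³) = 8·45.8·61.0/(π·4.5³) = 22350.4/286.28 = 78.072 MPa
τ_max = K·τ₀ = 1.1051 × 78.072 = 86.278 MPa

86.3 MPa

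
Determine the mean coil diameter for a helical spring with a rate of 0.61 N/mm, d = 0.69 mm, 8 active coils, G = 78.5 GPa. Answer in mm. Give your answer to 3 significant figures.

D = (Gd⁴/(8N_a·k))^(1/3) = (78.5×10³·0.69⁴/(8·8·0.61))^(1/3)
  = (455.781)^(1/3) = 7.6958 mm

7.70 mm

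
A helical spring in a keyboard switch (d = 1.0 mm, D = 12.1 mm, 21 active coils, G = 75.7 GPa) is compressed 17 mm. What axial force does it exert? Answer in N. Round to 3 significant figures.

4.32 N

k = Gd⁴/(8D³N_a) = (75.7×10³)(1.0⁴)/(8·12.1³·21) = 0.25435 N/mm
F = k·δ = 0.25435 × 17 = 4.3239 N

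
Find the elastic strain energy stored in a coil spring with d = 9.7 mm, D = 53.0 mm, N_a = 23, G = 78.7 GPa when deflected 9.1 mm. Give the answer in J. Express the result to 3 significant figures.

1.05 J

k = Gd⁴/(8D³N_a) = (78.7×10³)(9.7⁴)/(8·53.0³·23) = 25.434 N/mm
U = ½kδ² = 0.5 × 25.434 × 9.1² = 1053.1 N·mm = 1.0531 J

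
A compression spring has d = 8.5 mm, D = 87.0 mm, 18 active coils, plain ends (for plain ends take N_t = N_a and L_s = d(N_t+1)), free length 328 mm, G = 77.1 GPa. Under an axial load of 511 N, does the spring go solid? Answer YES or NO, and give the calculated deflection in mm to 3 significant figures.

NO, δ = 120 mm

k = Gd⁴/(8D³N_a) = (77.1×10³)(8.5⁴)/(8·87.0³·18) = 4.2443 N/mm
N_t = 18; L_s = 8.5·19 = 161.5 mm; δ_solid = L₀ − L_s = 328 − 161.5 = 166.5 mm
δ = F/k = 511/4.2443 = 120.4 mm
δ < δ_solid → spring does not go solid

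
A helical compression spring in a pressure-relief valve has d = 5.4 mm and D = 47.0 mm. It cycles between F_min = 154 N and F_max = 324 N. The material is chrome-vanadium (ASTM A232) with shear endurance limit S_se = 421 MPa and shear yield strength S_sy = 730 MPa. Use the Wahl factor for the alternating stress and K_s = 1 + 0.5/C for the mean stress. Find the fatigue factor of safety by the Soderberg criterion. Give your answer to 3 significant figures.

C = D/d = 47.0/5.4 = 8.7037; K_W = (4C−1)/(4C−4)+0.615/C = 1.1680; K_s = 1+0.5/C = 1.0574
F_a = (F_max−F_min)/2 = 85 N; F_m = (F_max+F_min)/2 = 239 N
τ_a = K_W·8F_aD/(πd³) = 1.1680 × 64.606 = 75.461 MPa
τ_m = K_s·8F_mD/(πd³) = 1.0574 × 181.66 = 192.09 MPa
Soderberg: 1/n_f = τ_a/S_se + τ_m/S_sy = 75.461/421 + 192.09/730 = 0.17924 + 0.26314 = 0.44239
n_f = 1/0.44239 = 2.26

2.26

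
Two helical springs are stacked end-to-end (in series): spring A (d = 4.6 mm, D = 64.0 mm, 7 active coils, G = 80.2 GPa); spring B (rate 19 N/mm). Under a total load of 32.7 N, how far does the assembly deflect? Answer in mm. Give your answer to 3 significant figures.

k_A = Gd⁴/(8D³N_a) = (80.2×10³)(4.6⁴)/(8·64.0³·7) = 2.4461 N/mm
Series: 1/k_eq = 1/2.4461 + 1/19 = 0.46144; k_eq = 2.1671 N/mm
δ = F/k_eq = 32.7/2.1671 = 15.089 mm

15.1 mm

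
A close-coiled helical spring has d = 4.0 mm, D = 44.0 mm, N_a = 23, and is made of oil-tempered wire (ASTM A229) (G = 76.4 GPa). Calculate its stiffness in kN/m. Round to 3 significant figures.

1.25 kN/m

k = Gd⁴/(8D³N_a) = (76.4×10³ × 4.0⁴) / (8 × 44.0³ × 23)
  = 1.95584e+07 / 1.56739e+07 = 1.2478 N/mm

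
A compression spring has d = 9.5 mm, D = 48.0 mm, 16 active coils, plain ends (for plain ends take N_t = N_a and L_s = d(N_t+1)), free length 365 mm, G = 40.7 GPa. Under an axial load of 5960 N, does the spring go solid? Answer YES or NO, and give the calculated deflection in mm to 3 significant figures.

k = Gd⁴/(8D³N_a) = (40.7×10³)(9.5⁴)/(8·48.0³·16) = 23.418 N/mm
N_t = 16; L_s = 9.5·17 = 161.5 mm; δ_solid = L₀ − L_s = 365 − 161.5 = 203.5 mm
δ = F/k = 5960/23.418 = 254.5 mm
δ ≥ δ_solid → spring goes solid

YES, δ = 255 mm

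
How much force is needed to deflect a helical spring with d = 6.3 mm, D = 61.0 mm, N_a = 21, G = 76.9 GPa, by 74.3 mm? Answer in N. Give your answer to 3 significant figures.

236 N

k = Gd⁴/(8D³N_a) = (76.9×10³)(6.3⁴)/(8·61.0³·21) = 3.1768 N/mm
F = k·δ = 3.1768 × 74.3 = 236.04 N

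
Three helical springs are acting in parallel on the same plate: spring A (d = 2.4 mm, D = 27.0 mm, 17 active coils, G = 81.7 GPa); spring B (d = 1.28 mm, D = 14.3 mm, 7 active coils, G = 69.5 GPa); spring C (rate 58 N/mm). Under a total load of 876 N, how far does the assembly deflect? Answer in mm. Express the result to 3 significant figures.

14.6 mm

k_A = Gd⁴/(8D³N_a) = (81.7×10³)(2.4⁴)/(8·27.0³·17) = 1.0126 N/mm
k_B = Gd⁴/(8D³N_a) = (69.5×10³)(1.28⁴)/(8·14.3³·7) = 1.1393 N/mm
Parallel: k_eq = 1.0126 + 1.1393 + 58 = 60.152 N/mm
δ = F/k_eq = 876/60.152 = 14.563 mm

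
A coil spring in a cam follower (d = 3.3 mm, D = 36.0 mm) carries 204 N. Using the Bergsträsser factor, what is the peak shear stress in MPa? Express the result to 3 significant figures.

Spring index C = D/d = 36.0/3.3 = 10.9091
K_B = (4C+2)/(4C−3) = 45.636/40.636 = 1.1230
τ₀ = 8FD/(πd³) = 8·204·36.0/(π·3.3³) = 58752/112.9 = 520.39 MPa
τ_max = K·τ₀ = 1.1230 × 520.39 = 584.42 MPa

584 MPa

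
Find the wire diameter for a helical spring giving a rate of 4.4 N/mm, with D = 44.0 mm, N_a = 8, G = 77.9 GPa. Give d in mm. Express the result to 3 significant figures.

4.19 mm

d = (8D³N_a·k / G)^(1/4) = (8·44.0³·8·4.4 / (77.9×10³))^0.25
  = (307.93)^0.25 = 4.1890 mm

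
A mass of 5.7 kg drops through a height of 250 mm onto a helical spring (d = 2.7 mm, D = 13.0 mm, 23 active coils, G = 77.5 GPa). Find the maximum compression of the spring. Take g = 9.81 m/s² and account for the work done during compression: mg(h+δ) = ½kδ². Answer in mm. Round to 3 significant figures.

k = Gd⁴/(8D³N_a) = (77.5×10³)(2.7⁴)/(8·13.0³·23) = 10.188 N/mm
W = mg = 5.7 × 9.81 = 55.917 N
½kδ² − Wδ − Wh = 0 → δ = (W + √(W² + 2kWh))/k
δ = (55.917 + √(3126.7 + 284854))/10.188 = (55.917 + 536.64)/10.188 = 58.159 mm

58.2 mm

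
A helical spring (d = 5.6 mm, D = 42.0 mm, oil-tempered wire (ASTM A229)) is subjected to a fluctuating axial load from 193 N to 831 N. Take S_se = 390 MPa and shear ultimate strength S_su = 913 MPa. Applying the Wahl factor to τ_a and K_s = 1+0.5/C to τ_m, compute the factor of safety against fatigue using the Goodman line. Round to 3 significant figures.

C = D/d = 42.0/5.6 = 7.5000; K_W = (4C−1)/(4C−4)+0.615/C = 1.1974; K_s = 1+0.5/C = 1.0667
F_a = (F_max−F_min)/2 = 319 N; F_m = (F_max+F_min)/2 = 512 N
τ_a = K_W·8F_aD/(πd³) = 1.1974 × 194.27 = 232.62 MPa
τ_m = K_s·8F_mD/(πd³) = 1.0667 × 311.81 = 332.6 MPa
Goodman: 1/n_f = τ_a/S_se + τ_m/S_su = 232.62/390 + 332.6/913 = 0.59647 + 0.36430 = 0.96076
n_f = 1/0.96076 = 1.041

1.04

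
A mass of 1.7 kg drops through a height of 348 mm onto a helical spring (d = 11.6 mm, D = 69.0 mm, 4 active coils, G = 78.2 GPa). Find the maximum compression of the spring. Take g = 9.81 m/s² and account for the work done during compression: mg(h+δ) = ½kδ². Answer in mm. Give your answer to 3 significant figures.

k = Gd⁴/(8D³N_a) = (78.2×10³)(11.6⁴)/(8·69.0³·4) = 134.69 N/mm
W = mg = 1.7 × 9.81 = 16.677 N
½kδ² − Wδ − Wh = 0 → δ = (W + √(W² + 2kWh))/k
δ = (16.677 + √(278.12 + 1.56339e+06))/134.69 = (16.677 + 1250.5)/134.69 = 9.4077 mm

9.41 mm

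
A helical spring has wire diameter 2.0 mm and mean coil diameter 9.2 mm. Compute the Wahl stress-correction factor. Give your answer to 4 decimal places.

1.3420

C = D/d = 9.2/2.0 = 4.6000
K_W = (4C−1)/(4C−4) + 0.615/C = 17.400/14.400 + 0.1337 = 1.3420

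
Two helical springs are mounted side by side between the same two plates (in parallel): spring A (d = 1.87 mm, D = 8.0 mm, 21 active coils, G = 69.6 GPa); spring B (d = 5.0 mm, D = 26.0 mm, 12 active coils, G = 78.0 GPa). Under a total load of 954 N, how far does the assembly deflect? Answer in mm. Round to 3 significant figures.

24.6 mm

k_A = Gd⁴/(8D³N_a) = (69.6×10³)(1.87⁴)/(8·8.0³·21) = 9.8946 N/mm
k_B = Gd⁴/(8D³N_a) = (78.0×10³)(5.0⁴)/(8·26.0³·12) = 28.892 N/mm
Parallel: k_eq = 9.8946 + 28.892 = 38.787 N/mm
δ = F/k_eq = 954/38.787 = 24.596 mm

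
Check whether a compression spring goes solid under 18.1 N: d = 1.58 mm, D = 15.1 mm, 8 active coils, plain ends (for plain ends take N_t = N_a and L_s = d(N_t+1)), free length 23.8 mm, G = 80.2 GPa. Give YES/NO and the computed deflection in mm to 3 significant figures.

NO, δ = 7.98 mm

k = Gd⁴/(8D³N_a) = (80.2×10³)(1.58⁴)/(8·15.1³·8) = 2.2683 N/mm
N_t = 8; L_s = 1.58·9 = 14.22 mm; δ_solid = L₀ − L_s = 23.8 − 14.22 = 9.58 mm
δ = F/k = 18.1/2.2683 = 7.9797 mm
δ < δ_solid → spring does not go solid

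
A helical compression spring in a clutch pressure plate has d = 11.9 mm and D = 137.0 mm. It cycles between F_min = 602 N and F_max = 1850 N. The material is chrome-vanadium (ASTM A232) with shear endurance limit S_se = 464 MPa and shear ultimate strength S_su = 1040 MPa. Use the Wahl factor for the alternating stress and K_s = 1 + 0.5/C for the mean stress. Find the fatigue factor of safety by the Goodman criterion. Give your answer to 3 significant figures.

1.76

C = D/d = 137.0/11.9 = 11.5126; K_W = (4C−1)/(4C−4)+0.615/C = 1.1248; K_s = 1+0.5/C = 1.0434
F_a = (F_max−F_min)/2 = 624 N; F_m = (F_max+F_min)/2 = 1226 N
τ_a = K_W·8F_aD/(πd³) = 1.1248 × 129.18 = 145.3 MPa
τ_m = K_s·8F_mD/(πd³) = 1.0434 × 253.81 = 264.83 MPa
Goodman: 1/n_f = τ_a/S_se + τ_m/S_su = 145.3/464 + 264.83/1040 = 0.31315 + 0.25465 = 0.56779
n_f = 1/0.56779 = 1.761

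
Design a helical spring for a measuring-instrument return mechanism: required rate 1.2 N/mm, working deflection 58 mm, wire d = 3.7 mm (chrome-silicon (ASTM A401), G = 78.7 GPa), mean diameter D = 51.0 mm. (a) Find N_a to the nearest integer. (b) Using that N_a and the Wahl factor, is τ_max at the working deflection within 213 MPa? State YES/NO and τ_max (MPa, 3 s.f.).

(a) 12 coils; (b) YES, τ_max = 190 MPa

N_a = Gd⁴/(8D³k) = (78.7×10³)(3.7⁴)/(8·51.0³·1.2) = 11.58 → N_a = 12
Actual rate k = Gd⁴/(8D³·12) = 1.1582 N/mm
Working load F = kδ = 1.1582·58 = 67.178 N
C = 51.0/3.7 = 13.7838; K_W = (4C−1)/(4C−4)+0.615/C = 1.1033
τ_max = K_W·8FD/(πd³) = 1.1033·172.24 = 190.03 MPa
τ_max ≤ 213 MPa → acceptable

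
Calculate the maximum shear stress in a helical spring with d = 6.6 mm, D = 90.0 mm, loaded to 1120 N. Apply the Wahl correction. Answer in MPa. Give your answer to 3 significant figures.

986 MPa

Spring index C = D/d = 90.0/6.6 = 13.6364
K_W = (4C−1)/(4C−4) + 0.615/C = 53.545/50.545 + 0.0451 = 1.1045
τ₀ = 8FD/(πd³) = 8·1120·90.0/(π·6.6³) = 806400/903.2 = 892.83 MPa
τ_max = K·τ₀ = 1.1045 × 892.83 = 986.09 MPa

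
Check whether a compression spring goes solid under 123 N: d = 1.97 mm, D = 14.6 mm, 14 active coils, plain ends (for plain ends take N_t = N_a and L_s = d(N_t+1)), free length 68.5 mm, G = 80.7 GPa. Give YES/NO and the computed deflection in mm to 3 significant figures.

k = Gd⁴/(8D³N_a) = (80.7×10³)(1.97⁴)/(8·14.6³·14) = 3.4871 N/mm
N_t = 14; L_s = 1.97·15 = 29.55 mm; δ_solid = L₀ − L_s = 68.5 − 29.55 = 38.95 mm
δ = F/k = 123/3.4871 = 35.273 mm
δ < δ_solid → spring does not go solid

NO, δ = 35.3 mm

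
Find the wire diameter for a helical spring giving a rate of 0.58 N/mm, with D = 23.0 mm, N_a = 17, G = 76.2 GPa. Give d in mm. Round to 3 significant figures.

1.88 mm

d = (8D³N_a·k / G)^(1/4) = (8·23.0³·17·0.58 / (76.2×10³))^0.25
  = (12.595)^0.25 = 1.8839 mm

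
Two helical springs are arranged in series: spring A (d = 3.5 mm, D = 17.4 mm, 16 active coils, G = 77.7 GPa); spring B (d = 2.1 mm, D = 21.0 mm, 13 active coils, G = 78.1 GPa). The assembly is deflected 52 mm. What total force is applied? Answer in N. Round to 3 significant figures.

75.2 N

k_A = Gd⁴/(8D³N_a) = (77.7×10³)(3.5⁴)/(8·17.4³·16) = 17.292 N/mm
k_B = Gd⁴/(8D³N_a) = (78.1×10³)(2.1⁴)/(8·21.0³·13) = 1.577 N/mm
Series: 1/k_eq = 1/17.292 + 1/1.577 = 0.69194; k_eq = 1.4452 N/mm
F = k_eq·δ = 1.4452·52 = 75.151 N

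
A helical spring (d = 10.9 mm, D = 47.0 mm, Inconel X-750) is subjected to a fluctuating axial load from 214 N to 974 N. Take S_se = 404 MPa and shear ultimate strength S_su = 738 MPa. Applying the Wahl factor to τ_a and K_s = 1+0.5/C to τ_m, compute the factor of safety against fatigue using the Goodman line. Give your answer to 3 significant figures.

C = D/d = 47.0/10.9 = 4.3119; K_W = (4C−1)/(4C−4)+0.615/C = 1.3691; K_s = 1+0.5/C = 1.1160
F_a = (F_max−F_min)/2 = 380 N; F_m = (F_max+F_min)/2 = 594 N
τ_a = K_W·8F_aD/(πd³) = 1.3691 × 35.119 = 48.081 MPa
τ_m = K_s·8F_mD/(πd³) = 1.1160 × 54.897 = 61.262 MPa
Goodman: 1/n_f = τ_a/S_se + τ_m/S_su = 48.081/404 + 61.262/738 = 0.11901 + 0.08301 = 0.20202
n_f = 1/0.20202 = 4.95

4.95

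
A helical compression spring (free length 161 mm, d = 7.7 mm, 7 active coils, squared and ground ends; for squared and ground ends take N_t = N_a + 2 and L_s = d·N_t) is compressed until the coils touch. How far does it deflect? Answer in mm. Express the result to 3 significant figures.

N_t = 9; L_s = 7.7·9 = 69.3 mm
δ_solid = L₀ − L_s = 161 − 69.3 = 91.7 mm

91.7 mm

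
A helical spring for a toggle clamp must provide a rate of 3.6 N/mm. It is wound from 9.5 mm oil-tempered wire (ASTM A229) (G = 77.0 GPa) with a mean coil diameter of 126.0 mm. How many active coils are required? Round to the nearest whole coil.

11

N_a = Gd⁴/(8D³k) = (77.0×10³ × 9.5⁴)/(8 × 126.0³ × 3.6)
    = 6.2717e+08 / 5.76108e+07 = 10.89 → 11 coils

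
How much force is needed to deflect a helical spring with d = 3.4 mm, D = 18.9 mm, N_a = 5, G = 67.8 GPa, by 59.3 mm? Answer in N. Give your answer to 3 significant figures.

1990 N

k = Gd⁴/(8D³N_a) = (67.8×10³)(3.4⁴)/(8·18.9³·5) = 33.551 N/mm
F = k·δ = 33.551 × 59.3 = 1989.5 N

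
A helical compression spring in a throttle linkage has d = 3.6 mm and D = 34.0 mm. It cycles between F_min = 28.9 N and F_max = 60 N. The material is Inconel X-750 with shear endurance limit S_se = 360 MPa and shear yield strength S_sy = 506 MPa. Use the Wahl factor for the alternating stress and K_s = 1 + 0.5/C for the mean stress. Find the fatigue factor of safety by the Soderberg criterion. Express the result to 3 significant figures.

C = D/d = 34.0/3.6 = 9.4444; K_W = (4C−1)/(4C−4)+0.615/C = 1.1539; K_s = 1+0.5/C = 1.0529
F_a = (F_max−F_min)/2 = 15.55 N; F_m = (F_max+F_min)/2 = 44.45 N
τ_a = K_W·8F_aD/(πd³) = 1.1539 × 28.856 = 33.298 MPa
τ_m = K_s·8F_mD/(πd³) = 1.0529 × 82.487 = 86.854 MPa
Soderberg: 1/n_f = τ_a/S_se + τ_m/S_sy = 33.298/360 + 86.854/506 = 0.09250 + 0.17165 = 0.26414
n_f = 1/0.26414 = 3.786

3.79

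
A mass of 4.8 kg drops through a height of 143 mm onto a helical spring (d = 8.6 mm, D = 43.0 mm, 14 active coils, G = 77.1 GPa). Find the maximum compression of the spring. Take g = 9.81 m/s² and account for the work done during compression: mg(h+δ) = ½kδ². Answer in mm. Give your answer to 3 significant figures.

17.9 mm

k = Gd⁴/(8D³N_a) = (77.1×10³)(8.6⁴)/(8·43.0³·14) = 47.361 N/mm
W = mg = 4.8 × 9.81 = 47.088 N
½kδ² − Wδ − Wh = 0 → δ = (W + √(W² + 2kWh))/k
δ = (47.088 + √(2217.3 + 637824))/47.361 = (47.088 + 800.03)/47.361 = 17.886 mm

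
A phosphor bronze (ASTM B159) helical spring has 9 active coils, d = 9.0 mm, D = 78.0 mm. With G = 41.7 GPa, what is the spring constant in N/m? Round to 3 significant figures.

k = Gd⁴/(8D³N_a) = (41.7×10³ × 9.0⁴) / (8 × 78.0³ × 9)
  = 2.73594e+08 / 3.41677e+07 = 8.0074 N/mm = 8007.4 N/m

8010 N/m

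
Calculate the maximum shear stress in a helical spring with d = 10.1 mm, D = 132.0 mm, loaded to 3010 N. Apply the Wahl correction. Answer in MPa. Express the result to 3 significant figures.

Spring index C = D/d = 132.0/10.1 = 13.0693
K_W = (4C−1)/(4C−4) + 0.615/C = 51.277/48.277 + 0.0471 = 1.1092
τ₀ = 8FD/(πd³) = 8·3010·132.0/(π·10.1³) = 3.17856e+06/3236.8 = 982.01 MPa
τ_max = K·τ₀ = 1.1092 × 982.01 = 1089.2 MPa

1090 MPa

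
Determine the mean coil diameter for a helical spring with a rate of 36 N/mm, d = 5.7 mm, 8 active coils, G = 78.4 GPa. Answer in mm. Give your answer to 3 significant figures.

33.0 mm

D = (Gd⁴/(8N_a·k))^(1/3) = (78.4×10³·5.7⁴/(8·8·36))^(1/3)
  = (35919.7)^(1/3) = 32.9947 mm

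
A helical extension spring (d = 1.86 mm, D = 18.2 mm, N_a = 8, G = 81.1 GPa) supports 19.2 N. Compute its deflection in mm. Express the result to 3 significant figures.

7.63 mm

k = Gd⁴/(8D³N_a) = (81.1×10³)(1.86⁴)/(8·18.2³·8) = 2.5158 N/mm
δ = F/k = 19.2 / 2.5158 = 7.6317 mm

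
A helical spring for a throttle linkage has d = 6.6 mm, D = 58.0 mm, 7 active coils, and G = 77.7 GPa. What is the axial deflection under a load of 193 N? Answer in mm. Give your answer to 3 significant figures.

14.3 mm

k = Gd⁴/(8D³N_a) = (77.7×10³)(6.6⁴)/(8·58.0³·7) = 13.494 N/mm
δ = F/k = 193 / 13.494 = 14.303 mm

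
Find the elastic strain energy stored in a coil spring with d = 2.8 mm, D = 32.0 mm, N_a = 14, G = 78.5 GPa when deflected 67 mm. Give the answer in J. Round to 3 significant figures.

2.95 J

k = Gd⁴/(8D³N_a) = (78.5×10³)(2.8⁴)/(8·32.0³·14) = 1.3147 N/mm
U = ½kδ² = 0.5 × 1.3147 × 67² = 2950.9 N·mm = 2.9509 J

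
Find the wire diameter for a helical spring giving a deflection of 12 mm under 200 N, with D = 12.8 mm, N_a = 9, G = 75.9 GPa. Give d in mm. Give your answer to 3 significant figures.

2.40 mm

Required rate k = F/δ = 200/12 = 16.667 N/mm
d = (8D³N_a·k / G)^(1/4) = (8·12.8³·9·16.667 / (75.9×10³))^0.25
  = (33.157)^0.25 = 2.3996 mm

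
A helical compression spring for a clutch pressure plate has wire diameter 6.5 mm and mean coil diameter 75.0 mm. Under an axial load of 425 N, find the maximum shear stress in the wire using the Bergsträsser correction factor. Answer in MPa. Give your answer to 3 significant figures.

330 MPa

Spring index C = D/d = 75.0/6.5 = 11.5385
K_B = (4C+2)/(4C−3) = 48.154/43.154 = 1.1159
τ₀ = 8FD/(πd³) = 8·425·75.0/(π·6.5³) = 255000/862.76 = 295.56 MPa
τ_max = K·τ₀ = 1.1159 × 295.56 = 329.81 MPa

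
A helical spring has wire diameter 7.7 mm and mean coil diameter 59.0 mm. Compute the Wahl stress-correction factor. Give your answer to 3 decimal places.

C = D/d = 59.0/7.7 = 7.6623
K_W = (4C−1)/(4C−4) + 0.615/C = 29.649/26.649 + 0.0803 = 1.1928

1.193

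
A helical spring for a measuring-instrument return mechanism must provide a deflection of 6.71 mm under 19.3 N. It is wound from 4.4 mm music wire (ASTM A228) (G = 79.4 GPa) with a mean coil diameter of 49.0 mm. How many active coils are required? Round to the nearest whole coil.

11

Required rate k = F/δ = 19.3/6.71 = 2.8763 N/mm
N_a = Gd⁴/(8D³k) = (79.4×10³ × 4.4⁴)/(8 × 49.0³ × 2.8763)
    = 2.97599e+07 / 2.70715e+06 = 10.99 → 11 coils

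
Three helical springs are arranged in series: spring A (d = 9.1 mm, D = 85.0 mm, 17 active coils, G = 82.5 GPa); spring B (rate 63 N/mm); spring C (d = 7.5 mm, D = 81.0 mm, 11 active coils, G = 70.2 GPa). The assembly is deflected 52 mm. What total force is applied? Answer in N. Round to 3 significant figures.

k_A = Gd⁴/(8D³N_a) = (82.5×10³)(9.1⁴)/(8·85.0³·17) = 6.7737 N/mm
k_C = Gd⁴/(8D³N_a) = (70.2×10³)(7.5⁴)/(8·81.0³·11) = 4.7495 N/mm
Series: 1/k_eq = 1/6.7737 + 1/63 + 1/4.7495 = 0.37405; k_eq = 2.6734 N/mm
F = k_eq·δ = 2.6734·52 = 139.02 N

139 N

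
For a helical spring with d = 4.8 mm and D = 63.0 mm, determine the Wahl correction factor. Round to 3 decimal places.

1.109

C = D/d = 63.0/4.8 = 13.1250
K_W = (4C−1)/(4C−4) + 0.615/C = 51.500/48.500 + 0.0469 = 1.1087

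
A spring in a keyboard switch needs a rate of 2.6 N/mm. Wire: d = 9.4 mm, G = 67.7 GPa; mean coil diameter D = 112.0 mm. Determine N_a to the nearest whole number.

N_a = Gd⁴/(8D³k) = (67.7×10³ × 9.4⁴)/(8 × 112.0³ × 2.6)
    = 5.28567e+08 / 2.92225e+07 = 18.09 → 18 coils

18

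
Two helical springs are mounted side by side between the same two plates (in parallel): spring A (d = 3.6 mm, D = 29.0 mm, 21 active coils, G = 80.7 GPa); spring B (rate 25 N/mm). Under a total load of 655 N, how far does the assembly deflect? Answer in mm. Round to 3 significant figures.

23.1 mm

k_A = Gd⁴/(8D³N_a) = (80.7×10³)(3.6⁴)/(8·29.0³·21) = 3.3081 N/mm
Parallel: k_eq = 3.3081 + 25 = 28.308 N/mm
δ = F/k_eq = 655/28.308 = 23.138 mm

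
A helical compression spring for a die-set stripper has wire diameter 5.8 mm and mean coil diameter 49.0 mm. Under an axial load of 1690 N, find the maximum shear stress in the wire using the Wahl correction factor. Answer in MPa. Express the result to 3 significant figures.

Spring index C = D/d = 49.0/5.8 = 8.4483
K_W = (4C−1)/(4C−4) + 0.615/C = 32.793/29.793 + 0.0728 = 1.1735
τ₀ = 8FD/(πd³) = 8·1690·49.0/(π·5.8³) = 662480/612.96 = 1080.8 MPa
τ_max = K·τ₀ = 1.1735 × 1080.8 = 1268.3 MPa

1270 MPa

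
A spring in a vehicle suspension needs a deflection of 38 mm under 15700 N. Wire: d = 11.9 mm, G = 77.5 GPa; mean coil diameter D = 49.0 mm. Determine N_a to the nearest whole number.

Required rate k = F/δ = 15700/38 = 413.16 N/mm
N_a = Gd⁴/(8D³k) = (77.5×10³ × 11.9⁴)/(8 × 49.0³ × 413.16)
    = 1.55414e+09 / 3.88861e+08 = 3.997 → 4 coils

4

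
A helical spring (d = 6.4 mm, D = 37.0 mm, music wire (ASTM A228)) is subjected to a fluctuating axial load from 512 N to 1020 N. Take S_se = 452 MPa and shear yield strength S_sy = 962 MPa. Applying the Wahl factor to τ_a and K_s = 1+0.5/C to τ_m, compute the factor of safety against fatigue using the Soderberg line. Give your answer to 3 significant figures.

1.77

C = D/d = 37.0/6.4 = 5.7812; K_W = (4C−1)/(4C−4)+0.615/C = 1.2632; K_s = 1+0.5/C = 1.0865
F_a = (F_max−F_min)/2 = 254 N; F_m = (F_max+F_min)/2 = 766 N
τ_a = K_W·8F_aD/(πd³) = 1.2632 × 91.293 = 115.32 MPa
τ_m = K_s·8F_mD/(πd³) = 1.0865 × 275.32 = 299.13 MPa
Soderberg: 1/n_f = τ_a/S_se + τ_m/S_sy = 115.32/452 + 299.13/962 = 0.25514 + 0.31094 = 0.56609
n_f = 1/0.56609 = 1.767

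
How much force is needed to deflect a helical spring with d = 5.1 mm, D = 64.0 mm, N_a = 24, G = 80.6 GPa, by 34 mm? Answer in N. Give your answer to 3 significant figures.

k = Gd⁴/(8D³N_a) = (80.6×10³)(5.1⁴)/(8·64.0³·24) = 1.0834 N/mm
F = k·δ = 1.0834 × 34 = 36.834 N

36.8 N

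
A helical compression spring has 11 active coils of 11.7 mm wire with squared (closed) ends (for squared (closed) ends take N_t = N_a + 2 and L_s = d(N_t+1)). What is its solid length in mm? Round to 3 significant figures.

squared (closed) ends: N_t = N_a + 2 = 11 + 2 = 13
L_s = d·(N_t+1) = 11.7 × 14 = 163.8 mm

164 mm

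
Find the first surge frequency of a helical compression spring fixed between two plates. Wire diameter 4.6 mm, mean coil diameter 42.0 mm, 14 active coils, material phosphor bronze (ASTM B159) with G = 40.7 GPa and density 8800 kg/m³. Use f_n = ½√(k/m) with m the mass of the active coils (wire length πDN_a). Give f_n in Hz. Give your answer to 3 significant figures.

45.1 Hz

k = Gd⁴/(8D³N_a) = (40.7×10³)(4.6⁴)/(8·42.0³·14) = 2.1961 N/mm = 2196.1 N/m
Wire length L = πDN_a = π·42.0·14 = 1847.3 mm
m = ρ·(πd²/4)·L = 8800 × 16.619×10⁻⁶ m² × 1.8473 m = 0.27016 kg
f_n = ½√(k/m) = 0.5·√(2196.1/0.27016) = 0.5·√(8129.1) = 45.081 Hz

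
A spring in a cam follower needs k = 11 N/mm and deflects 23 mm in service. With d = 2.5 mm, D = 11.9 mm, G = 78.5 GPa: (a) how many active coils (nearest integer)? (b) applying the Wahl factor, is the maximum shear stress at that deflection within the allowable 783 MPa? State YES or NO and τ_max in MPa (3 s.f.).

(a) 21 coils; (b) YES, τ_max = 642 MPa

N_a = Gd⁴/(8D³k) = (78.5×10³)(2.5⁴)/(8·11.9³·11) = 20.68 → N_a = 21
Actual rate k = Gd⁴/(8D³·21) = 10.831 N/mm
Working load F = kδ = 10.831·23 = 249.12 N
C = 11.9/2.5 = 4.7600; K_W = (4C−1)/(4C−4)+0.615/C = 1.3287
τ_max = K_W·8FD/(πd³) = 1.3287·483.14 = 641.94 MPa
τ_max ≤ 783 MPa → acceptable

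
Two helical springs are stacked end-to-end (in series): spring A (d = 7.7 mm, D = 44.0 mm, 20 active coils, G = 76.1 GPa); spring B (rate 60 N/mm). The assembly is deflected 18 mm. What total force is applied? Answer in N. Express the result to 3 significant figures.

266 N

k_A = Gd⁴/(8D³N_a) = (76.1×10³)(7.7⁴)/(8·44.0³·20) = 19.628 N/mm
Series: 1/k_eq = 1/19.628 + 1/60 = 0.067615; k_eq = 14.79 N/mm
F = k_eq·δ = 14.79·18 = 266.21 N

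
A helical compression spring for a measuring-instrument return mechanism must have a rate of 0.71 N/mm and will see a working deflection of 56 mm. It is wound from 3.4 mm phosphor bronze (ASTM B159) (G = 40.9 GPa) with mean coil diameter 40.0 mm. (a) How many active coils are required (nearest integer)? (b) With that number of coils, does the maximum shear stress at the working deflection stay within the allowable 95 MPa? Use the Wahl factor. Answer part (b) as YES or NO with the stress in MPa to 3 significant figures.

N_a = Gd⁴/(8D³k) = (40.9×10³)(3.4⁴)/(8·40.0³·0.71) = 15.04 → N_a = 15
Actual rate k = Gd⁴/(8D³·15) = 0.71167 N/mm
Working load F = kδ = 0.71167·56 = 39.853 N
C = 40.0/3.4 = 11.7647; K_W = (4C−1)/(4C−4)+0.615/C = 1.1219
τ_max = K_W·8FD/(πd³) = 1.1219·103.28 = 115.88 MPa
τ_max > 95 MPa → exceeds allowable

(a) 15 coils; (b) NO, τ_max = 116 MPa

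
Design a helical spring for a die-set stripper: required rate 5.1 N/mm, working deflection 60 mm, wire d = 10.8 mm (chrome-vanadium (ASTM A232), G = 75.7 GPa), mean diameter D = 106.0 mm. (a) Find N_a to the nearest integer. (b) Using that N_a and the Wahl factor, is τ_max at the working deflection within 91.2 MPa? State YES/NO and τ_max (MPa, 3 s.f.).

N_a = Gd⁴/(8D³k) = (75.7×10³)(10.8⁴)/(8·106.0³·5.1) = 21.19 → N_a = 21
Actual rate k = Gd⁴/(8D³·21) = 5.1471 N/mm
Working load F = kδ = 5.1471·60 = 308.83 N
C = 106.0/10.8 = 9.8148; K_W = (4C−1)/(4C−4)+0.615/C = 1.1477
τ_max = K_W·8FD/(πd³) = 1.1477·66.174 = 75.951 MPa
τ_max ≤ 91.2 MPa → acceptable

(a) 21 coils; (b) YES, τ_max = 76.0 MPa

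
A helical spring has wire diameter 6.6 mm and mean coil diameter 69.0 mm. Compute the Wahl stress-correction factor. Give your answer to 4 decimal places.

C = D/d = 69.0/6.6 = 10.4545
K_W = (4C−1)/(4C−4) + 0.615/C = 40.818/37.818 + 0.0588 = 1.1382

1.1382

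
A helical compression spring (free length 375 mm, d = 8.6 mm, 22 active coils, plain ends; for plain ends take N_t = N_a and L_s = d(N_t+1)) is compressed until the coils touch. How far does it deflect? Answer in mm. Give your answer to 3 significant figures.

N_t = 22; L_s = 8.6·23 = 197.8 mm
δ_solid = L₀ − L_s = 375 − 197.8 = 177.2 mm

177 mm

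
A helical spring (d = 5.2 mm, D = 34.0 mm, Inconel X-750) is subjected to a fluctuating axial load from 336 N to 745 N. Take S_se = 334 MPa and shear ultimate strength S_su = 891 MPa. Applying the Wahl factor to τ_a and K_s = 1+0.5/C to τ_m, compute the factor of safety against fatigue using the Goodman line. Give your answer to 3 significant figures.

1.16

C = D/d = 34.0/5.2 = 6.5385; K_W = (4C−1)/(4C−4)+0.615/C = 1.2295; K_s = 1+0.5/C = 1.0765
F_a = (F_max−F_min)/2 = 204.5 N; F_m = (F_max+F_min)/2 = 540.5 N
τ_a = K_W·8F_aD/(πd³) = 1.2295 × 125.92 = 154.82 MPa
τ_m = K_s·8F_mD/(πd³) = 1.0765 × 332.82 = 358.27 MPa
Goodman: 1/n_f = τ_a/S_se + τ_m/S_su = 154.82/334 + 358.27/891 = 0.46353 + 0.40210 = 0.86562
n_f = 1/0.86562 = 1.155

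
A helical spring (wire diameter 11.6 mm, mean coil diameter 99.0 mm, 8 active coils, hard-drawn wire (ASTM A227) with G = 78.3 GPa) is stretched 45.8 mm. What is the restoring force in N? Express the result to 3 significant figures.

1050 N

k = Gd⁴/(8D³N_a) = (78.3×10³)(11.6⁴)/(8·99.0³·8) = 22.83 N/mm
F = k·δ = 22.83 × 45.8 = 1045.6 N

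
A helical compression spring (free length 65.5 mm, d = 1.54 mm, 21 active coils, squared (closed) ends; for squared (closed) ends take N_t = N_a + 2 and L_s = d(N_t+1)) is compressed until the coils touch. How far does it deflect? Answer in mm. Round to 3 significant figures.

28.5 mm

N_t = 23; L_s = 1.54·24 = 36.96 mm
δ_solid = L₀ − L_s = 65.5 − 36.96 = 28.54 mm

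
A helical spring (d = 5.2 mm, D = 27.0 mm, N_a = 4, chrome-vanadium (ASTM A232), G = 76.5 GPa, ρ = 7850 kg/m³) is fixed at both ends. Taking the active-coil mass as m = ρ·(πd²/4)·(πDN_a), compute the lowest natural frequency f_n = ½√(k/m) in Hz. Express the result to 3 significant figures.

k = Gd⁴/(8D³N_a) = (76.5×10³)(5.2⁴)/(8·27.0³·4) = 88.804 N/mm = 88804 N/m
Wire length L = πDN_a = π·27.0·4 = 339.29 mm
m = ρ·(πd²/4)·L = 7850 × 21.237×10⁻⁶ m² × 0.33929 m = 0.056564 kg
f_n = ½√(k/m) = 0.5·√(88804/0.056564) = 0.5·√(1.57e+06) = 626.49 Hz

626 Hz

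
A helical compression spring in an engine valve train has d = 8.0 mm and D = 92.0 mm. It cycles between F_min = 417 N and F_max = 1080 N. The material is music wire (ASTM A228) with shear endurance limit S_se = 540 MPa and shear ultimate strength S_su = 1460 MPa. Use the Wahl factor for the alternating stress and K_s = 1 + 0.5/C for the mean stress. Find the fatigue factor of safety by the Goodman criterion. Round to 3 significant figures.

1.78

C = D/d = 92.0/8.0 = 11.5000; K_W = (4C−1)/(4C−4)+0.615/C = 1.1249; K_s = 1+0.5/C = 1.0435
F_a = (F_max−F_min)/2 = 331.5 N; F_m = (F_max+F_min)/2 = 748.5 N
τ_a = K_W·8F_aD/(πd³) = 1.1249 × 151.68 = 170.63 MPa
τ_m = K_s·8F_mD/(πd³) = 1.0435 × 342.49 = 357.38 MPa
Goodman: 1/n_f = τ_a/S_se + τ_m/S_su = 170.63/540 + 357.38/1460 = 0.31598 + 0.24478 = 0.56077
n_f = 1/0.56077 = 1.783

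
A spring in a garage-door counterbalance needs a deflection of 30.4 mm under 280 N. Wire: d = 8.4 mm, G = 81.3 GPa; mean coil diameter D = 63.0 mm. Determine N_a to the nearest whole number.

22

Required rate k = F/δ = 280/30.4 = 9.2105 N/mm
N_a = Gd⁴/(8D³k) = (81.3×10³ × 8.4⁴)/(8 × 63.0³ × 9.2105)
    = 4.04769e+08 / 1.84245e+07 = 21.97 → 22 coils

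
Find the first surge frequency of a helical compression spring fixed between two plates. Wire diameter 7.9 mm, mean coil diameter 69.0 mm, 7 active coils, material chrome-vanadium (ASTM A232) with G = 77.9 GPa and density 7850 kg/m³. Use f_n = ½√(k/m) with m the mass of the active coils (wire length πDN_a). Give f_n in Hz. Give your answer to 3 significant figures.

84.0 Hz

k = Gd⁴/(8D³N_a) = (77.9×10³)(7.9⁴)/(8·69.0³·7) = 16.493 N/mm = 16493 N/m
Wire length L = πDN_a = π·69.0·7 = 1517.4 mm
m = ρ·(πd²/4)·L = 7850 × 49.017×10⁻⁶ m² × 1.5174 m = 0.58386 kg
f_n = ½√(k/m) = 0.5·√(16493/0.58386) = 0.5·√(28249) = 84.037 Hz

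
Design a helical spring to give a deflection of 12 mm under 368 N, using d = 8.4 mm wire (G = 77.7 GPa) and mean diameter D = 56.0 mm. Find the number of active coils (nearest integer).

9

Required rate k = F/δ = 368/12 = 30.667 N/mm
N_a = Gd⁴/(8D³k) = (77.7×10³ × 8.4⁴)/(8 × 56.0³ × 30.667)
    = 3.86846e+08 / 4.30845e+07 = 8.979 → 9 coils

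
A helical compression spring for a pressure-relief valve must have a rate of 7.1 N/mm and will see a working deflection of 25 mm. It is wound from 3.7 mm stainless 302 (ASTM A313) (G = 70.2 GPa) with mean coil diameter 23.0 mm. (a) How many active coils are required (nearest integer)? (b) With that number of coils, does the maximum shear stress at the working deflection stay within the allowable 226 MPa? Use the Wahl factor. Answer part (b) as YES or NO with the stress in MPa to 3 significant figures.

(a) 19 coils; (b) NO, τ_max = 256 MPa

N_a = Gd⁴/(8D³k) = (70.2×10³)(3.7⁴)/(8·23.0³·7.1) = 19.04 → N_a = 19
Actual rate k = Gd⁴/(8D³·19) = 7.114 N/mm
Working load F = kδ = 7.114·25 = 177.85 N
C = 23.0/3.7 = 6.2162; K_W = (4C−1)/(4C−4)+0.615/C = 1.2427
τ_max = K_W·8FD/(πd³) = 1.2427·205.65 = 255.56 MPa
τ_max > 226 MPa → exceeds allowable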